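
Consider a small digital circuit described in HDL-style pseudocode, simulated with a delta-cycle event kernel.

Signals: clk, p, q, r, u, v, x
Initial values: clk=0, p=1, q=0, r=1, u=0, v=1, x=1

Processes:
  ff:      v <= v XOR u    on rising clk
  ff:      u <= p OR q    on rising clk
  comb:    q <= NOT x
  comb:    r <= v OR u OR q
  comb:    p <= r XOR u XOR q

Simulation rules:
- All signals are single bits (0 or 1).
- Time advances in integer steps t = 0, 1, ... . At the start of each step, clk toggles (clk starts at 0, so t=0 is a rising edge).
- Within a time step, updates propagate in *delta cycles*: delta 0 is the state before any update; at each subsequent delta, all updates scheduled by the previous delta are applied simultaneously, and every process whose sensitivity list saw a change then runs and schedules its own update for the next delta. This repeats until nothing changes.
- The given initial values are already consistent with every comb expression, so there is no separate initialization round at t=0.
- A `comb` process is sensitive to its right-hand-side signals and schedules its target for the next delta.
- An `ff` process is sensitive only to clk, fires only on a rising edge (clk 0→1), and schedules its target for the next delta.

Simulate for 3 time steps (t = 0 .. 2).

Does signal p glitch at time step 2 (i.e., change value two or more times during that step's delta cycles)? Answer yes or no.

t=0 Δ0: p=1 r=1 clk=0 v=1 u=0 x=1 q=0
  Δ1: clk:0→1
  Δ2: u:0→1
  Δ3: p:1→0
  (3Δ to stable)
t=1 Δ0: p=0 r=1 clk=1 v=1 u=1 x=1 q=0
  Δ1: clk:1→0
  (1Δ to stable)
t=2 Δ0: p=0 r=1 clk=0 v=1 u=1 x=1 q=0
  Δ1: clk:0→1
  Δ2: v:1→0, u:1→0
  Δ3: p:0→1, r:1→0
  Δ4: p:1→0
  (4Δ to stable)

yes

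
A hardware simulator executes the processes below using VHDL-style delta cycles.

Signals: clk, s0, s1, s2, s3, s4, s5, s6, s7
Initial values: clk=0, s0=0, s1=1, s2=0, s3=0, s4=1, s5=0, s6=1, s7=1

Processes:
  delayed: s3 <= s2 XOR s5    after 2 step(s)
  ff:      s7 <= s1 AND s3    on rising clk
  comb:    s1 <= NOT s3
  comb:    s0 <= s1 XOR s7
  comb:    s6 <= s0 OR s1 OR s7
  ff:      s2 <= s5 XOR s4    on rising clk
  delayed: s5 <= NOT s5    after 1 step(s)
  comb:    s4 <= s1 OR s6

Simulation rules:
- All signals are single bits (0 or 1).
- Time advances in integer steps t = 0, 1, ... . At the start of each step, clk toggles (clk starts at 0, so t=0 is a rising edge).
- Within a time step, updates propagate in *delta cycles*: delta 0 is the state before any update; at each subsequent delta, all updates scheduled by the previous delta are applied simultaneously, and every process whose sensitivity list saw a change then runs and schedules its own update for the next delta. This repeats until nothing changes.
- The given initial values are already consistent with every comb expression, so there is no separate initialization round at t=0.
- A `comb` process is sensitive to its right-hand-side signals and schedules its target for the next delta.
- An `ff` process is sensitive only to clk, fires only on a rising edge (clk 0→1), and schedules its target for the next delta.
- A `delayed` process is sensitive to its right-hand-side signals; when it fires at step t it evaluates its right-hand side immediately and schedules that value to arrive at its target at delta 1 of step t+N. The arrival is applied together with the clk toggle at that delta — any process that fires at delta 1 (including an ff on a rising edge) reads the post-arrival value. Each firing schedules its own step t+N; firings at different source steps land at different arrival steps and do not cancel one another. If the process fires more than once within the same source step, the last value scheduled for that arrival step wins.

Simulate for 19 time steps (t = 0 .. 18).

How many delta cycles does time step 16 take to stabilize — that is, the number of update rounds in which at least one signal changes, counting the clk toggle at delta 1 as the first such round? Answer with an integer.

t=0 Δ0: s3=0 s1=1 s5=0 clk=0 s6=1 s7=1 s4=1 s0=0 s2=0
  Δ1: clk:0→1
  Δ2: s7:1→0, s2:0→1
  Δ3: s0:0→1
  (3Δ to stable)
t=1 Δ0: s3=0 s1=1 s5=0 clk=1 s6=1 s7=0 s4=1 s0=1 s2=1
  Δ1: clk:1→0
  (1Δ to stable)
t=2 Δ0: s3=0 s1=1 s5=0 clk=0 s6=1 s7=0 s4=1 s0=1 s2=1
  Δ1: s3:0→1, clk:0→1
  Δ2: s1:1→0, s7:0→1
  (2Δ to stable)
t=3 Δ0: s3=1 s1=0 s5=0 clk=1 s6=1 s7=1 s4=1 s0=1 s2=1
  Δ1: clk:1→0
  (1Δ to stable)
t=4 Δ0: s3=1 s1=0 s5=0 clk=0 s6=1 s7=1 s4=1 s0=1 s2=1
  Δ1: clk:0→1
  Δ2: s7:1→0
  Δ3: s0:1→0
  Δ4: s6:1→0
  Δ5: s4:1→0
  (5Δ to stable)
t=5 Δ0: s3=1 s1=0 s5=0 clk=1 s6=0 s7=0 s4=0 s0=0 s2=1
  Δ1: clk:1→0
  (1Δ to stable)
t=6 Δ0: s3=1 s1=0 s5=0 clk=0 s6=0 s7=0 s4=0 s0=0 s2=1
  Δ1: clk:0→1
  Δ2: s2:1→0
  (2Δ to stable)
t=7 Δ0: s3=1 s1=0 s5=0 clk=1 s6=0 s7=0 s4=0 s0=0 s2=0
  Δ1: clk:1→0
  (1Δ to stable)
t=8 Δ0: s3=1 s1=0 s5=0 clk=0 s6=0 s7=0 s4=0 s0=0 s2=0
  Δ1: s3:1→0, clk:0→1
  Δ2: s1:0→1
  Δ3: s6:0→1, s4:0→1, s0:0→1
  (3Δ to stable)
t=9 Δ0: s3=0 s1=1 s5=0 clk=1 s6=1 s7=0 s4=1 s0=1 s2=0
  Δ1: clk:1→0
  (1Δ to stable)
t=10 Δ0: s3=0 s1=1 s5=0 clk=0 s6=1 s7=0 s4=1 s0=1 s2=0
  Δ1: clk:0→1
  Δ2: s2:0→1
  (2Δ to stable)
t=11 Δ0: s3=0 s1=1 s5=0 clk=1 s6=1 s7=0 s4=1 s0=1 s2=1
  Δ1: clk:1→0
  (1Δ to stable)
t=12 Δ0: s3=0 s1=1 s5=0 clk=0 s6=1 s7=0 s4=1 s0=1 s2=1
  Δ1: s3:0→1, clk:0→1
  Δ2: s1:1→0, s7:0→1
  (2Δ to stable)
t=13 Δ0: s3=1 s1=0 s5=0 clk=1 s6=1 s7=1 s4=1 s0=1 s2=1
  Δ1: clk:1→0
  (1Δ to stable)
t=14 Δ0: s3=1 s1=0 s5=0 clk=0 s6=1 s7=1 s4=1 s0=1 s2=1
  Δ1: clk:0→1
  Δ2: s7:1→0
  Δ3: s0:1→0
  Δ4: s6:1→0
  Δ5: s4:1→0
  (5Δ to stable)
t=15 Δ0: s3=1 s1=0 s5=0 clk=1 s6=0 s7=0 s4=0 s0=0 s2=1
  Δ1: clk:1→0
  (1Δ to stable)
t=16 Δ0: s3=1 s1=0 s5=0 clk=0 s6=0 s7=0 s4=0 s0=0 s2=1
  Δ1: clk:0→1
  Δ2: s2:1→0
  (2Δ to stable)
t=17 Δ0: s3=1 s1=0 s5=0 clk=1 s6=0 s7=0 s4=0 s0=0 s2=0
  Δ1: clk:1→0
  (1Δ to stable)
t=18 Δ0: s3=1 s1=0 s5=0 clk=0 s6=0 s7=0 s4=0 s0=0 s2=0
  Δ1: s3:1→0, clk:0→1
  Δ2: s1:0→1
  Δ3: s6:0→1, s4:0→1, s0:0→1
  (3Δ to stable)

2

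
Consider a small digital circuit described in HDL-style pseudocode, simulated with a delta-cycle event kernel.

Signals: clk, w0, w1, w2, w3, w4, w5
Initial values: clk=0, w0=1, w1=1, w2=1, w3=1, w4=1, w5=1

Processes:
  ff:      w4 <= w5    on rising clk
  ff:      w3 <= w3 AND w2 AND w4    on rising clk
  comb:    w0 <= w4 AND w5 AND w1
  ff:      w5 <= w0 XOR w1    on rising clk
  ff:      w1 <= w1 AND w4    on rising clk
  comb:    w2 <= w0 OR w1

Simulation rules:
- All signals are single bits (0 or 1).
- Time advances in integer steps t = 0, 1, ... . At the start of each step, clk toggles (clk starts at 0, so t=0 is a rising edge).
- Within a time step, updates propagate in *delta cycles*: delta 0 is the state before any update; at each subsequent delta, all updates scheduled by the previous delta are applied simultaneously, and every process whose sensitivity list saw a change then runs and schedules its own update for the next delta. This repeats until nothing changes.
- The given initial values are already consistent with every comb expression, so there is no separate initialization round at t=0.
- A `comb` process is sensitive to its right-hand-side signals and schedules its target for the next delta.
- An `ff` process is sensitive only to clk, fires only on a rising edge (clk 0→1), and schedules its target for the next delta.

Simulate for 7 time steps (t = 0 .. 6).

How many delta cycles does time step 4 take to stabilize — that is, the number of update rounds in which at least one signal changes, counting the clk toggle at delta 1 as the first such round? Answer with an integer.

t=0 Δ0: w1=1 w4=1 w2=1 w3=1 clk=0 w5=1 w0=1
  Δ1: clk:0→1
  Δ2: w5:1→0
  Δ3: w0:1→0
  (3Δ to stable)
t=1 Δ0: w1=1 w4=1 w2=1 w3=1 clk=1 w5=0 w0=0
  Δ1: clk:1→0
  (1Δ to stable)
t=2 Δ0: w1=1 w4=1 w2=1 w3=1 clk=0 w5=0 w0=0
  Δ1: clk:0→1
  Δ2: w4:1→0, w5:0→1
  (2Δ to stable)
t=3 Δ0: w1=1 w4=0 w2=1 w3=1 clk=1 w5=1 w0=0
  Δ1: clk:1→0
  (1Δ to stable)
t=4 Δ0: w1=1 w4=0 w2=1 w3=1 clk=0 w5=1 w0=0
  Δ1: clk:0→1
  Δ2: w1:1→0, w4:0→1, w3:1→0
  Δ3: w2:1→0
  (3Δ to stable)
t=5 Δ0: w1=0 w4=1 w2=0 w3=0 clk=1 w5=1 w0=0
  Δ1: clk:1→0
  (1Δ to stable)
t=6 Δ0: w1=0 w4=1 w2=0 w3=0 clk=0 w5=1 w0=0
  Δ1: clk:0→1
  Δ2: w5:1→0
  (2Δ to stable)

3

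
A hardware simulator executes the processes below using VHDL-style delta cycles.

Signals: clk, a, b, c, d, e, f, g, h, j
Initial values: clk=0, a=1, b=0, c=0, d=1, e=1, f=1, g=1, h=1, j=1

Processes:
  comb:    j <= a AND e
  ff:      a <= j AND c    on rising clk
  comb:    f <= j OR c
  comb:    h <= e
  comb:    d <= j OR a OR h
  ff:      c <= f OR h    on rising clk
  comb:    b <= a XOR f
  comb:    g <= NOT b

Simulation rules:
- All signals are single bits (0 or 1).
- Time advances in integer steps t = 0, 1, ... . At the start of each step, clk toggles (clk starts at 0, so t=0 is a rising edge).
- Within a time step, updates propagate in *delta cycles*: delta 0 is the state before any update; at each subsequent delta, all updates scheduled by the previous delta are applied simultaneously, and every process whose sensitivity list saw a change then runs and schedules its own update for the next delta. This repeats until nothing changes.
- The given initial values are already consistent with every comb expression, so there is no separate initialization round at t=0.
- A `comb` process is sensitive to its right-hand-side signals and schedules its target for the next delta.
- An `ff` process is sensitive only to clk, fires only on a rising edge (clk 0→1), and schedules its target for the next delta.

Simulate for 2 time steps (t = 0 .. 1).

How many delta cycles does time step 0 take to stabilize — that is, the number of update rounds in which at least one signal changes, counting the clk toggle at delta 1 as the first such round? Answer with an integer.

4

t0.Δ0 e=1 c=0 j=1 g=1 h=1 f=1 a=1 d=1 b=0 clk=0
t0.Δ1 e=1 c=0 j=1 g=1 h=1 f=1 a=1 d=1 b=0 clk=1
t0.Δ2 e=1 c=1 j=1 g=1 h=1 f=1 a=0 d=1 b=0 clk=1
t0.Δ3 e=1 c=1 j=0 g=1 h=1 f=1 a=0 d=1 b=1 clk=1
t0.Δ4 e=1 c=1 j=0 g=0 h=1 f=1 a=0 d=1 b=1 clk=1
t1.Δ0 e=1 c=1 j=0 g=0 h=1 f=1 a=0 d=1 b=1 clk=1
t1.Δ1 e=1 c=1 j=0 g=0 h=1 f=1 a=0 d=1 b=1 clk=0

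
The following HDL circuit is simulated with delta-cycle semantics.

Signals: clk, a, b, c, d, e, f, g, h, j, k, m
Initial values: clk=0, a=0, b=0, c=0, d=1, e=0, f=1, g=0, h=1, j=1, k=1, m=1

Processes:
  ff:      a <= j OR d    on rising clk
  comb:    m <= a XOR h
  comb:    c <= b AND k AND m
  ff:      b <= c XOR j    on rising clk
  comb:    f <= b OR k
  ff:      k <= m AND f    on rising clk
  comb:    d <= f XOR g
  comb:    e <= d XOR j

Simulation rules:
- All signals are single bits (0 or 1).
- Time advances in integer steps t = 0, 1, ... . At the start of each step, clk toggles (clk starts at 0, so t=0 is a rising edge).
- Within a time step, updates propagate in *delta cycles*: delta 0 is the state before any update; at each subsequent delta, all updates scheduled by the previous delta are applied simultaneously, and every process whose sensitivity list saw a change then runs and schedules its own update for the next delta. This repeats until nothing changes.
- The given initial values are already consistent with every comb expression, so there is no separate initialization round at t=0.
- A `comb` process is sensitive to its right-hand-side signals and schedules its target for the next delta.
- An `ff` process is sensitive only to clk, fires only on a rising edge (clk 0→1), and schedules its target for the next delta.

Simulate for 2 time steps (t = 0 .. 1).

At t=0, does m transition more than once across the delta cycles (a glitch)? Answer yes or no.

no

t=0 Δ0: clk=0 c=0 g=0 h=1 d=1 f=1 m=1 a=0 e=0 k=1 j=1 b=0
  Δ1: clk:0→1
  Δ2: a:0→1, b:0→1
  Δ3: c:0→1, m:1→0
  Δ4: c:1→0
  (4Δ to stable)
t=1 Δ0: clk=1 c=0 g=0 h=1 d=1 f=1 m=0 a=1 e=0 k=1 j=1 b=1
  Δ1: clk:1→0
  (1Δ to stable)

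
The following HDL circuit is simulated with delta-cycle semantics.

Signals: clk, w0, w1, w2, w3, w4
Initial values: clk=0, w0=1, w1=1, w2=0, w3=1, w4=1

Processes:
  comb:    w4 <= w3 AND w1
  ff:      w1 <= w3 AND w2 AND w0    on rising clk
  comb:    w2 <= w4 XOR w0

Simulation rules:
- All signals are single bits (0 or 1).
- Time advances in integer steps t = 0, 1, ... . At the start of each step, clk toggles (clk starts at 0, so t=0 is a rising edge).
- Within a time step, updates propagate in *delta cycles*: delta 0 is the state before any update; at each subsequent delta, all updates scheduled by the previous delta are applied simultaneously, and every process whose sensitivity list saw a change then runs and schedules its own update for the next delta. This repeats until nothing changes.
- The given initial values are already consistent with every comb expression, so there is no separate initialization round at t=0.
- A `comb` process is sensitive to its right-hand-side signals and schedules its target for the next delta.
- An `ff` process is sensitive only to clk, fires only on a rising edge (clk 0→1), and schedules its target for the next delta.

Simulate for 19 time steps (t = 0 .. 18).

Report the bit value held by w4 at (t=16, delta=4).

t0.Δ0 w2=0 w4=1 w3=1 w1=1 clk=0 w0=1
t0.Δ1 w2=0 w4=1 w3=1 w1=1 clk=1 w0=1
t0.Δ2 w2=0 w4=1 w3=1 w1=0 clk=1 w0=1
t0.Δ3 w2=0 w4=0 w3=1 w1=0 clk=1 w0=1
t0.Δ4 w2=1 w4=0 w3=1 w1=0 clk=1 w0=1
t1.Δ0 w2=1 w4=0 w3=1 w1=0 clk=1 w0=1
t1.Δ1 w2=1 w4=0 w3=1 w1=0 clk=0 w0=1
t2.Δ0 w2=1 w4=0 w3=1 w1=0 clk=0 w0=1
t2.Δ1 w2=1 w4=0 w3=1 w1=0 clk=1 w0=1
t2.Δ2 w2=1 w4=0 w3=1 w1=1 clk=1 w0=1
t2.Δ3 w2=1 w4=1 w3=1 w1=1 clk=1 w0=1
t2.Δ4 w2=0 w4=1 w3=1 w1=1 clk=1 w0=1
t3.Δ0 w2=0 w4=1 w3=1 w1=1 clk=1 w0=1
t3.Δ1 w2=0 w4=1 w3=1 w1=1 clk=0 w0=1
t4.Δ0 w2=0 w4=1 w3=1 w1=1 clk=0 w0=1
t4.Δ1 w2=0 w4=1 w3=1 w1=1 clk=1 w0=1
t4.Δ2 w2=0 w4=1 w3=1 w1=0 clk=1 w0=1
t4.Δ3 w2=0 w4=0 w3=1 w1=0 clk=1 w0=1
t4.Δ4 w2=1 w4=0 w3=1 w1=0 clk=1 w0=1
t5.Δ0 w2=1 w4=0 w3=1 w1=0 clk=1 w0=1
t5.Δ1 w2=1 w4=0 w3=1 w1=0 clk=0 w0=1
t6.Δ0 w2=1 w4=0 w3=1 w1=0 clk=0 w0=1
t6.Δ1 w2=1 w4=0 w3=1 w1=0 clk=1 w0=1
t6.Δ2 w2=1 w4=0 w3=1 w1=1 clk=1 w0=1
t6.Δ3 w2=1 w4=1 w3=1 w1=1 clk=1 w0=1
t6.Δ4 w2=0 w4=1 w3=1 w1=1 clk=1 w0=1
t7.Δ0 w2=0 w4=1 w3=1 w1=1 clk=1 w0=1
t7.Δ1 w2=0 w4=1 w3=1 w1=1 clk=0 w0=1
t8.Δ0 w2=0 w4=1 w3=1 w1=1 clk=0 w0=1
t8.Δ1 w2=0 w4=1 w3=1 w1=1 clk=1 w0=1
t8.Δ2 w2=0 w4=1 w3=1 w1=0 clk=1 w0=1
t8.Δ3 w2=0 w4=0 w3=1 w1=0 clk=1 w0=1
t8.Δ4 w2=1 w4=0 w3=1 w1=0 clk=1 w0=1
t9.Δ0 w2=1 w4=0 w3=1 w1=0 clk=1 w0=1
t9.Δ1 w2=1 w4=0 w3=1 w1=0 clk=0 w0=1
t10.Δ0 w2=1 w4=0 w3=1 w1=0 clk=0 w0=1
t10.Δ1 w2=1 w4=0 w3=1 w1=0 clk=1 w0=1
t10.Δ2 w2=1 w4=0 w3=1 w1=1 clk=1 w0=1
t10.Δ3 w2=1 w4=1 w3=1 w1=1 clk=1 w0=1
t10.Δ4 w2=0 w4=1 w3=1 w1=1 clk=1 w0=1
t11.Δ0 w2=0 w4=1 w3=1 w1=1 clk=1 w0=1
t11.Δ1 w2=0 w4=1 w3=1 w1=1 clk=0 w0=1
t12.Δ0 w2=0 w4=1 w3=1 w1=1 clk=0 w0=1
t12.Δ1 w2=0 w4=1 w3=1 w1=1 clk=1 w0=1
t12.Δ2 w2=0 w4=1 w3=1 w1=0 clk=1 w0=1
t12.Δ3 w2=0 w4=0 w3=1 w1=0 clk=1 w0=1
t12.Δ4 w2=1 w4=0 w3=1 w1=0 clk=1 w0=1
t13.Δ0 w2=1 w4=0 w3=1 w1=0 clk=1 w0=1
t13.Δ1 w2=1 w4=0 w3=1 w1=0 clk=0 w0=1
t14.Δ0 w2=1 w4=0 w3=1 w1=0 clk=0 w0=1
t14.Δ1 w2=1 w4=0 w3=1 w1=0 clk=1 w0=1
t14.Δ2 w2=1 w4=0 w3=1 w1=1 clk=1 w0=1
t14.Δ3 w2=1 w4=1 w3=1 w1=1 clk=1 w0=1
t14.Δ4 w2=0 w4=1 w3=1 w1=1 clk=1 w0=1
t15.Δ0 w2=0 w4=1 w3=1 w1=1 clk=1 w0=1
t15.Δ1 w2=0 w4=1 w3=1 w1=1 clk=0 w0=1
t16.Δ0 w2=0 w4=1 w3=1 w1=1 clk=0 w0=1
t16.Δ1 w2=0 w4=1 w3=1 w1=1 clk=1 w0=1
t16.Δ2 w2=0 w4=1 w3=1 w1=0 clk=1 w0=1
t16.Δ3 w2=0 w4=0 w3=1 w1=0 clk=1 w0=1
t16.Δ4 w2=1 w4=0 w3=1 w1=0 clk=1 w0=1
t17.Δ0 w2=1 w4=0 w3=1 w1=0 clk=1 w0=1
t17.Δ1 w2=1 w4=0 w3=1 w1=0 clk=0 w0=1
t18.Δ0 w2=1 w4=0 w3=1 w1=0 clk=0 w0=1
t18.Δ1 w2=1 w4=0 w3=1 w1=0 clk=1 w0=1
t18.Δ2 w2=1 w4=0 w3=1 w1=1 clk=1 w0=1
t18.Δ3 w2=1 w4=1 w3=1 w1=1 clk=1 w0=1
t18.Δ4 w2=0 w4=1 w3=1 w1=1 clk=1 w0=1

0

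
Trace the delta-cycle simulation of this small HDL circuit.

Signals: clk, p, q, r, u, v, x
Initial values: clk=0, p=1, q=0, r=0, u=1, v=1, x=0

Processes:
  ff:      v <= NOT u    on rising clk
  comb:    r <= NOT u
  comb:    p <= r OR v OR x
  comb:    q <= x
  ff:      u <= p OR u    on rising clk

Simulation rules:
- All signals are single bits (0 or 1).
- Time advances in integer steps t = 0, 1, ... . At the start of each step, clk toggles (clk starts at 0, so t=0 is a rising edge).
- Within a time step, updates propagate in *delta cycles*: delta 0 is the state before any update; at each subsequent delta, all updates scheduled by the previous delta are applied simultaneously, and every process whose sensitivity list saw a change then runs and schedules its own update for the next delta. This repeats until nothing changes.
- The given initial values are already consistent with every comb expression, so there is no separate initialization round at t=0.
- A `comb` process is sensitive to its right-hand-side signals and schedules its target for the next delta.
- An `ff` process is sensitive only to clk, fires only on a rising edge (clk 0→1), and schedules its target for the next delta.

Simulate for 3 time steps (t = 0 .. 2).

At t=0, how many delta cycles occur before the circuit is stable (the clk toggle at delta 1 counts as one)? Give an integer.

t=0 Δ0: x=0 u=1 r=0 v=1 clk=0 q=0 p=1
  Δ1: clk:0→1
  Δ2: v:1→0
  Δ3: p:1→0
  (3Δ to stable)
t=1 Δ0: x=0 u=1 r=0 v=0 clk=1 q=0 p=0
  Δ1: clk:1→0
  (1Δ to stable)
t=2 Δ0: x=0 u=1 r=0 v=0 clk=0 q=0 p=0
  Δ1: clk:0→1
  (1Δ to stable)

3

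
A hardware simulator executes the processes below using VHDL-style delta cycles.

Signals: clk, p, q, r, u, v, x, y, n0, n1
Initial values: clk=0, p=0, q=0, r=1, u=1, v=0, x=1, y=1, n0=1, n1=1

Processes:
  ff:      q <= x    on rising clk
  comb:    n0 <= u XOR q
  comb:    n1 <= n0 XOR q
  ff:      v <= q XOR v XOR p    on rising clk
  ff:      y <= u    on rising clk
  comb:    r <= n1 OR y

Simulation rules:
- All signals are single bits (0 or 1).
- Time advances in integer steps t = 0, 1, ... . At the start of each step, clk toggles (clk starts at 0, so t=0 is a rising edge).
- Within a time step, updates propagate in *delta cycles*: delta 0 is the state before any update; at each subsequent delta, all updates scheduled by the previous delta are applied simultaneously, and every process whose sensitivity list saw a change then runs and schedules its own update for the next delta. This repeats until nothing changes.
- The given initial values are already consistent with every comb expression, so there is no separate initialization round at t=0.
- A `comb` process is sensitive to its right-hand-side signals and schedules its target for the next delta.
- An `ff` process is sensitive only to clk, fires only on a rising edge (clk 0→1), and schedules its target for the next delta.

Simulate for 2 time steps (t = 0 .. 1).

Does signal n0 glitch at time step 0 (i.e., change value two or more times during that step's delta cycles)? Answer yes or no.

[bits: y,r,p,v,n0,n1,q,x,clk,u]
t=0: Δ0=1100110101 Δ1=1100110111 Δ2=1100111111 Δ3=1100001111 Δ4=1100011111 | 4Δ
t=1: Δ0=1100011111 Δ1=1100011101 | 1Δ

no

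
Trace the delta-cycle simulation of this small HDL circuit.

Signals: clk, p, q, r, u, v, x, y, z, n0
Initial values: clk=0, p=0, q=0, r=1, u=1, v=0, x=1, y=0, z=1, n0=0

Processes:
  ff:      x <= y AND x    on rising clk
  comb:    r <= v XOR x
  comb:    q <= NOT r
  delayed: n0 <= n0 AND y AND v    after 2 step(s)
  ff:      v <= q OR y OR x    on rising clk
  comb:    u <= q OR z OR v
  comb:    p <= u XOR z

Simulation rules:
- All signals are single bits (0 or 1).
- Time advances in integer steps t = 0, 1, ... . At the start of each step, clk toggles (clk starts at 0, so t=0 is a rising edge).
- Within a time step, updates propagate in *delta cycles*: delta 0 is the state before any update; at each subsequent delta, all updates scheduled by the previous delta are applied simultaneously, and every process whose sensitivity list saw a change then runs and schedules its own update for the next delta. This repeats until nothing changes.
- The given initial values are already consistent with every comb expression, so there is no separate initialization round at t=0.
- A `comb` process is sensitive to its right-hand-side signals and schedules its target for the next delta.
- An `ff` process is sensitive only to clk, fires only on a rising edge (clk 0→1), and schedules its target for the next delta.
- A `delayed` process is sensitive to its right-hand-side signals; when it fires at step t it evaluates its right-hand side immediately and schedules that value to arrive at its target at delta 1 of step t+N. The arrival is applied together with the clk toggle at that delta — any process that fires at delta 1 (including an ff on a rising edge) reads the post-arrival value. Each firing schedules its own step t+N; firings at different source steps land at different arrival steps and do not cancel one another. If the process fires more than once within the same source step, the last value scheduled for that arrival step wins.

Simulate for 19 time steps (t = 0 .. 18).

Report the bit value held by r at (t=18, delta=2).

1

t=0 Δ0: r=1 z=1 x=1 clk=0 u=1 n0=0 y=0 p=0 v=0 q=0
  Δ1: clk:0→1
  Δ2: x:1→0, v:0→1
  (2Δ to stable)
t=1 Δ0: r=1 z=1 x=0 clk=1 u=1 n0=0 y=0 p=0 v=1 q=0
  Δ1: clk:1→0
  (1Δ to stable)
t=2 Δ0: r=1 z=1 x=0 clk=0 u=1 n0=0 y=0 p=0 v=1 q=0
  Δ1: clk:0→1
  Δ2: v:1→0
  Δ3: r:1→0
  Δ4: q:0→1
  (4Δ to stable)
t=3 Δ0: r=0 z=1 x=0 clk=1 u=1 n0=0 y=0 p=0 v=0 q=1
  Δ1: clk:1→0
  (1Δ to stable)
t=4 Δ0: r=0 z=1 x=0 clk=0 u=1 n0=0 y=0 p=0 v=0 q=1
  Δ1: clk:0→1
  Δ2: v:0→1
  Δ3: r:0→1
  Δ4: q:1→0
  (4Δ to stable)
t=5 Δ0: r=1 z=1 x=0 clk=1 u=1 n0=0 y=0 p=0 v=1 q=0
  Δ1: clk:1→0
  (1Δ to stable)
t=6 Δ0: r=1 z=1 x=0 clk=0 u=1 n0=0 y=0 p=0 v=1 q=0
  Δ1: clk:0→1
  Δ2: v:1→0
  Δ3: r:1→0
  Δ4: q:0→1
  (4Δ to stable)
t=7 Δ0: r=0 z=1 x=0 clk=1 u=1 n0=0 y=0 p=0 v=0 q=1
  Δ1: clk:1→0
  (1Δ to stable)
t=8 Δ0: r=0 z=1 x=0 clk=0 u=1 n0=0 y=0 p=0 v=0 q=1
  Δ1: clk:0→1
  Δ2: v:0→1
  Δ3: r:0→1
  Δ4: q:1→0
  (4Δ to stable)
t=9 Δ0: r=1 z=1 x=0 clk=1 u=1 n0=0 y=0 p=0 v=1 q=0
  Δ1: clk:1→0
  (1Δ to stable)
t=10 Δ0: r=1 z=1 x=0 clk=0 u=1 n0=0 y=0 p=0 v=1 q=0
  Δ1: clk:0→1
  Δ2: v:1→0
  Δ3: r:1→0
  Δ4: q:0→1
  (4Δ to stable)
t=11 Δ0: r=0 z=1 x=0 clk=1 u=1 n0=0 y=0 p=0 v=0 q=1
  Δ1: clk:1→0
  (1Δ to stable)
t=12 Δ0: r=0 z=1 x=0 clk=0 u=1 n0=0 y=0 p=0 v=0 q=1
  Δ1: clk:0→1
  Δ2: v:0→1
  Δ3: r:0→1
  Δ4: q:1→0
  (4Δ to stable)
t=13 Δ0: r=1 z=1 x=0 clk=1 u=1 n0=0 y=0 p=0 v=1 q=0
  Δ1: clk:1→0
  (1Δ to stable)
t=14 Δ0: r=1 z=1 x=0 clk=0 u=1 n0=0 y=0 p=0 v=1 q=0
  Δ1: clk:0→1
  Δ2: v:1→0
  Δ3: r:1→0
  Δ4: q:0→1
  (4Δ to stable)
t=15 Δ0: r=0 z=1 x=0 clk=1 u=1 n0=0 y=0 p=0 v=0 q=1
  Δ1: clk:1→0
  (1Δ to stable)
t=16 Δ0: r=0 z=1 x=0 clk=0 u=1 n0=0 y=0 p=0 v=0 q=1
  Δ1: clk:0→1
  Δ2: v:0→1
  Δ3: r:0→1
  Δ4: q:1→0
  (4Δ to stable)
t=17 Δ0: r=1 z=1 x=0 clk=1 u=1 n0=0 y=0 p=0 v=1 q=0
  Δ1: clk:1→0
  (1Δ to stable)
t=18 Δ0: r=1 z=1 x=0 clk=0 u=1 n0=0 y=0 p=0 v=1 q=0
  Δ1: clk:0→1
  Δ2: v:1→0
  Δ3: r:1→0
  Δ4: q:0→1
  (4Δ to stable)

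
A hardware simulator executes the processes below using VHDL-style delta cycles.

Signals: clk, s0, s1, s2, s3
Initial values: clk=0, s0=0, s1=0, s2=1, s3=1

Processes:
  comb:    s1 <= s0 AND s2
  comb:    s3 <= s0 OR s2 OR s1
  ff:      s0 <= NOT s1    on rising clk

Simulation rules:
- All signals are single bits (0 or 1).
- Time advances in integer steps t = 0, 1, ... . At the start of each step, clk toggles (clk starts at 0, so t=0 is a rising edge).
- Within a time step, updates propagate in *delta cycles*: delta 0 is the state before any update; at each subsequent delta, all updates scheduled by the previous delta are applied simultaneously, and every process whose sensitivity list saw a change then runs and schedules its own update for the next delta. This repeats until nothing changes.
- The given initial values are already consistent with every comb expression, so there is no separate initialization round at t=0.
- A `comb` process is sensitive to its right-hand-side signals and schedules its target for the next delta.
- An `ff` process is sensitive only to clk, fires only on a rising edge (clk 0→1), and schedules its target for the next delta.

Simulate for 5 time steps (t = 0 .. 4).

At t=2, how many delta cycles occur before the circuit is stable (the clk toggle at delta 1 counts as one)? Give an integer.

3

t0.Δ0 s0=0 s1=0 clk=0 s3=1 s2=1
t0.Δ1 s0=0 s1=0 clk=1 s3=1 s2=1
t0.Δ2 s0=1 s1=0 clk=1 s3=1 s2=1
t0.Δ3 s0=1 s1=1 clk=1 s3=1 s2=1
t1.Δ0 s0=1 s1=1 clk=1 s3=1 s2=1
t1.Δ1 s0=1 s1=1 clk=0 s3=1 s2=1
t2.Δ0 s0=1 s1=1 clk=0 s3=1 s2=1
t2.Δ1 s0=1 s1=1 clk=1 s3=1 s2=1
t2.Δ2 s0=0 s1=1 clk=1 s3=1 s2=1
t2.Δ3 s0=0 s1=0 clk=1 s3=1 s2=1
t3.Δ0 s0=0 s1=0 clk=1 s3=1 s2=1
t3.Δ1 s0=0 s1=0 clk=0 s3=1 s2=1
t4.Δ0 s0=0 s1=0 clk=0 s3=1 s2=1
t4.Δ1 s0=0 s1=0 clk=1 s3=1 s2=1
t4.Δ2 s0=1 s1=0 clk=1 s3=1 s2=1
t4.Δ3 s0=1 s1=1 clk=1 s3=1 s2=1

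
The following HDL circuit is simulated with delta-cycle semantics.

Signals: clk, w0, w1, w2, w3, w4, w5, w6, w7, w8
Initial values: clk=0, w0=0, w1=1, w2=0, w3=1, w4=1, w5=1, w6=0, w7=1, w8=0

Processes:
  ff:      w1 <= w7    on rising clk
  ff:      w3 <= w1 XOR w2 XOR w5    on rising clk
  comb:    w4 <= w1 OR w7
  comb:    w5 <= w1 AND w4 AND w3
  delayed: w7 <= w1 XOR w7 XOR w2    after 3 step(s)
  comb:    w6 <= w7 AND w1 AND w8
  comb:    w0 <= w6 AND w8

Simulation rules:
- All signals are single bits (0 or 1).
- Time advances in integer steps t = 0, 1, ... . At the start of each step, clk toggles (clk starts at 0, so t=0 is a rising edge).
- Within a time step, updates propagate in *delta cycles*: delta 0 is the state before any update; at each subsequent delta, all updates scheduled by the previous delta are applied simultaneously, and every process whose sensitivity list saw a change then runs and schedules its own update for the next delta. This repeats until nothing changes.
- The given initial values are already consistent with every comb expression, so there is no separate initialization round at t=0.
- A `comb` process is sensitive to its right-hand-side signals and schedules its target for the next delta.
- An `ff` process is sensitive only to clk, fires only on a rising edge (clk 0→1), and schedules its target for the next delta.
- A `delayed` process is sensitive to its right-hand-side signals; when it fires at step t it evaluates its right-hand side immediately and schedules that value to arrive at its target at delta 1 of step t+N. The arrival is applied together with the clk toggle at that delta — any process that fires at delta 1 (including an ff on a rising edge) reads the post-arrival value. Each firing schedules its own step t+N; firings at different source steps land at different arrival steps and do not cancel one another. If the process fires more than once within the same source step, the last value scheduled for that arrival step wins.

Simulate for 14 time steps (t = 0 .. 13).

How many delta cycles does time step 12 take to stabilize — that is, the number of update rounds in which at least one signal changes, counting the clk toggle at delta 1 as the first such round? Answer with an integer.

3

t=0 Δ0: w5=1 clk=0 w8=0 w7=1 w4=1 w1=1 w0=0 w3=1 w2=0 w6=0
  Δ1: clk:0→1
  Δ2: w3:1→0
  Δ3: w5:1→0
  (3Δ to stable)
t=1 Δ0: w5=0 clk=1 w8=0 w7=1 w4=1 w1=1 w0=0 w3=0 w2=0 w6=0
  Δ1: clk:1→0
  (1Δ to stable)
t=2 Δ0: w5=0 clk=0 w8=0 w7=1 w4=1 w1=1 w0=0 w3=0 w2=0 w6=0
  Δ1: clk:0→1
  Δ2: w3:0→1
  Δ3: w5:0→1
  (3Δ to stable)
t=3 Δ0: w5=1 clk=1 w8=0 w7=1 w4=1 w1=1 w0=0 w3=1 w2=0 w6=0
  Δ1: clk:1→0
  (1Δ to stable)
t=4 Δ0: w5=1 clk=0 w8=0 w7=1 w4=1 w1=1 w0=0 w3=1 w2=0 w6=0
  Δ1: clk:0→1
  Δ2: w3:1→0
  Δ3: w5:1→0
  (3Δ to stable)
t=5 Δ0: w5=0 clk=1 w8=0 w7=1 w4=1 w1=1 w0=0 w3=0 w2=0 w6=0
  Δ1: clk:1→0
  (1Δ to stable)
t=6 Δ0: w5=0 clk=0 w8=0 w7=1 w4=1 w1=1 w0=0 w3=0 w2=0 w6=0
  Δ1: clk:0→1
  Δ2: w3:0→1
  Δ3: w5:0→1
  (3Δ to stable)
t=7 Δ0: w5=1 clk=1 w8=0 w7=1 w4=1 w1=1 w0=0 w3=1 w2=0 w6=0
  Δ1: clk:1→0
  (1Δ to stable)
t=8 Δ0: w5=1 clk=0 w8=0 w7=1 w4=1 w1=1 w0=0 w3=1 w2=0 w6=0
  Δ1: clk:0→1
  Δ2: w3:1→0
  Δ3: w5:1→0
  (3Δ to stable)
t=9 Δ0: w5=0 clk=1 w8=0 w7=1 w4=1 w1=1 w0=0 w3=0 w2=0 w6=0
  Δ1: clk:1→0
  (1Δ to stable)
t=10 Δ0: w5=0 clk=0 w8=0 w7=1 w4=1 w1=1 w0=0 w3=0 w2=0 w6=0
  Δ1: clk:0→1
  Δ2: w3:0→1
  Δ3: w5:0→1
  (3Δ to stable)
t=11 Δ0: w5=1 clk=1 w8=0 w7=1 w4=1 w1=1 w0=0 w3=1 w2=0 w6=0
  Δ1: clk:1→0
  (1Δ to stable)
t=12 Δ0: w5=1 clk=0 w8=0 w7=1 w4=1 w1=1 w0=0 w3=1 w2=0 w6=0
  Δ1: clk:0→1
  Δ2: w3:1→0
  Δ3: w5:1→0
  (3Δ to stable)
t=13 Δ0: w5=0 clk=1 w8=0 w7=1 w4=1 w1=1 w0=0 w3=0 w2=0 w6=0
  Δ1: clk:1→0
  (1Δ to stable)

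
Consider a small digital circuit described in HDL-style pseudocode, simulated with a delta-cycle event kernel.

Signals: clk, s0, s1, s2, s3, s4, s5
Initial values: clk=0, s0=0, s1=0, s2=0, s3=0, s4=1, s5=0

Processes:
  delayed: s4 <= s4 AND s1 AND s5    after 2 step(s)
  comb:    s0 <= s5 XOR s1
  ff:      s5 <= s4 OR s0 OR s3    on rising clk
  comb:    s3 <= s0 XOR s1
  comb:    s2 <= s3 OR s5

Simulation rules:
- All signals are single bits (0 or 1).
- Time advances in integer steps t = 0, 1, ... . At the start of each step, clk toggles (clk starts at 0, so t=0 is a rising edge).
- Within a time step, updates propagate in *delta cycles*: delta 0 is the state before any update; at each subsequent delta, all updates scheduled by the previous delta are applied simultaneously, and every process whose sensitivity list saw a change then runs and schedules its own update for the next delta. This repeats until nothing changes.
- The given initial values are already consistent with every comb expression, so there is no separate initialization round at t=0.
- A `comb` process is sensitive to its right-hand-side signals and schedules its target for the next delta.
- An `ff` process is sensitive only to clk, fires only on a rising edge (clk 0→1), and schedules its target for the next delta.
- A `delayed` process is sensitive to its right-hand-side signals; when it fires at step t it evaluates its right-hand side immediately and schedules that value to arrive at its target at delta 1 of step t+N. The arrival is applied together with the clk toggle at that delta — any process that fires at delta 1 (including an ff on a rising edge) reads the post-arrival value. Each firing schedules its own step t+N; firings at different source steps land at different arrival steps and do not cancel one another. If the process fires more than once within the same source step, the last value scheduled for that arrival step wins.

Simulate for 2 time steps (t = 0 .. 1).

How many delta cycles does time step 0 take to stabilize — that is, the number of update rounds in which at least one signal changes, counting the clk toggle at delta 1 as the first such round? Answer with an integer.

[bits: s5,s3,s4,s2,s1,s0,clk]
t=0: Δ0=0010000 Δ1=0010001 Δ2=1010001 Δ3=1011011 Δ4=1111011 | 4Δ
t=1: Δ0=1111011 Δ1=1111010 | 1Δ

4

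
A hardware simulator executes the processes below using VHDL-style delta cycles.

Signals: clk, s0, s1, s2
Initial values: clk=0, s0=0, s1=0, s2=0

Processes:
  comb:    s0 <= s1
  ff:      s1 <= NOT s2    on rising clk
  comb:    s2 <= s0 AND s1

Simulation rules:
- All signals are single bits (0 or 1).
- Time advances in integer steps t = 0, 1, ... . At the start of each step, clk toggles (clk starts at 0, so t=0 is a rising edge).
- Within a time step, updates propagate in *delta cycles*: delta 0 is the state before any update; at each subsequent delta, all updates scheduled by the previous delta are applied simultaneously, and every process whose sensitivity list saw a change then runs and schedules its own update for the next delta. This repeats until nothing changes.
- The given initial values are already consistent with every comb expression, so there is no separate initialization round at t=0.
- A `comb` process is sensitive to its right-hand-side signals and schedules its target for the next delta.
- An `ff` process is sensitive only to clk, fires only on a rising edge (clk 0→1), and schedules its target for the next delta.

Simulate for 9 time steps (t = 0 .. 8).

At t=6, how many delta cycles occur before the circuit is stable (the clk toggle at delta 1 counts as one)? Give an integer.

3

t=0 Δ0: s1=0 clk=0 s2=0 s0=0
  Δ1: clk:0→1
  Δ2: s1:0→1
  Δ3: s0:0→1
  Δ4: s2:0→1
  (4Δ to stable)
t=1 Δ0: s1=1 clk=1 s2=1 s0=1
  Δ1: clk:1→0
  (1Δ to stable)
t=2 Δ0: s1=1 clk=0 s2=1 s0=1
  Δ1: clk:0→1
  Δ2: s1:1→0
  Δ3: s2:1→0, s0:1→0
  (3Δ to stable)
t=3 Δ0: s1=0 clk=1 s2=0 s0=0
  Δ1: clk:1→0
  (1Δ to stable)
t=4 Δ0: s1=0 clk=0 s2=0 s0=0
  Δ1: clk:0→1
  Δ2: s1:0→1
  Δ3: s0:0→1
  Δ4: s2:0→1
  (4Δ to stable)
t=5 Δ0: s1=1 clk=1 s2=1 s0=1
  Δ1: clk:1→0
  (1Δ to stable)
t=6 Δ0: s1=1 clk=0 s2=1 s0=1
  Δ1: clk:0→1
  Δ2: s1:1→0
  Δ3: s2:1→0, s0:1→0
  (3Δ to stable)
t=7 Δ0: s1=0 clk=1 s2=0 s0=0
  Δ1: clk:1→0
  (1Δ to stable)
t=8 Δ0: s1=0 clk=0 s2=0 s0=0
  Δ1: clk:0→1
  Δ2: s1:0→1
  Δ3: s0:0→1
  Δ4: s2:0→1
  (4Δ to stable)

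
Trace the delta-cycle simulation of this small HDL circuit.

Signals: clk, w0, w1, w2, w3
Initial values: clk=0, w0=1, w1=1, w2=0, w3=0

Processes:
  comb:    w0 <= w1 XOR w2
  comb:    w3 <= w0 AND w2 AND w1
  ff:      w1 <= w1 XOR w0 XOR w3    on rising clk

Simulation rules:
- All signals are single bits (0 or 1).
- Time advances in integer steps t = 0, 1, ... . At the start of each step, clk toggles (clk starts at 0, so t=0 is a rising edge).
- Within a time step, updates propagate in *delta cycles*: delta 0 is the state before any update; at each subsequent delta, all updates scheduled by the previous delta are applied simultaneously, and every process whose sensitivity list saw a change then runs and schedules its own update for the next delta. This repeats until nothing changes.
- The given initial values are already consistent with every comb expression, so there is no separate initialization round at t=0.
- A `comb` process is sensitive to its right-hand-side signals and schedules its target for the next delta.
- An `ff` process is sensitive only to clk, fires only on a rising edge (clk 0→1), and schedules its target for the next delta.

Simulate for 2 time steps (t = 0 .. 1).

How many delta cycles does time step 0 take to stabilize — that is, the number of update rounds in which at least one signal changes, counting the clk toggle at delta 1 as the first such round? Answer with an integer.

3

[bits: w3,w1,w2,w0,clk]
t=0: Δ0=01010 Δ1=01011 Δ2=00011 Δ3=00001 | 3Δ
t=1: Δ0=00001 Δ1=00000 | 1Δ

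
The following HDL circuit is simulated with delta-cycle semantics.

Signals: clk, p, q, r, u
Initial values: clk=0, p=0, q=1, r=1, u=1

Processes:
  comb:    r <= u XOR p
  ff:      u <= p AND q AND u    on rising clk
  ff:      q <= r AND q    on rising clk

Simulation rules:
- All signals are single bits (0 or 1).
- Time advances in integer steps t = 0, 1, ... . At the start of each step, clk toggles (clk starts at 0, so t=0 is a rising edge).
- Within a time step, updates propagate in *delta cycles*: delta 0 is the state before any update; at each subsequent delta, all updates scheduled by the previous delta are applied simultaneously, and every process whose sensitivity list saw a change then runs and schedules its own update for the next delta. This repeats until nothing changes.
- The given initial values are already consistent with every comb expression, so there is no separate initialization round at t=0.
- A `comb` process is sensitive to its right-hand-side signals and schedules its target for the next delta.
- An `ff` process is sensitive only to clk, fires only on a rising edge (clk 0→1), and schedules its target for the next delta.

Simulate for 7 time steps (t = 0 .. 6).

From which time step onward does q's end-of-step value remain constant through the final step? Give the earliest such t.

[bits: u,p,clk,q,r]
t=0: Δ0=10011 Δ1=10111 Δ2=00111 Δ3=00110 | 3Δ
t=1: Δ0=00110 Δ1=00010 | 1Δ
t=2: Δ0=00010 Δ1=00110 Δ2=00100 | 2Δ
t=3: Δ0=00100 Δ1=00000 | 1Δ
t=4: Δ0=00000 Δ1=00100 | 1Δ
t=5: Δ0=00100 Δ1=00000 | 1Δ
t=6: Δ0=00000 Δ1=00100 | 1Δ

2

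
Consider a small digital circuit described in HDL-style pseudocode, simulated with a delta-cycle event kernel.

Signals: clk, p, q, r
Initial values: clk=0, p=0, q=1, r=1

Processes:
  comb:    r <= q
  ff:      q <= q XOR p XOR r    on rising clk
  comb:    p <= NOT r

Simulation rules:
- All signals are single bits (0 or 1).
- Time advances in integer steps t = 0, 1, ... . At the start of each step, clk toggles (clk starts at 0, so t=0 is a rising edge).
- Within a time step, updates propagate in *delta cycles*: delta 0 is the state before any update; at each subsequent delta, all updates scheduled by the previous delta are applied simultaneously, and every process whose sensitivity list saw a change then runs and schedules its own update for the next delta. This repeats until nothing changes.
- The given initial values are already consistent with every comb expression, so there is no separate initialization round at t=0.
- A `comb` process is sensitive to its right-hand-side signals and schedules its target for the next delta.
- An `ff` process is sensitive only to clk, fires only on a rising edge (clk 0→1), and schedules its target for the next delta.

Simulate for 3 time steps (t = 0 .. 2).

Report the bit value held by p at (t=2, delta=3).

1

t0.Δ0 clk=0 r=1 q=1 p=0
t0.Δ1 clk=1 r=1 q=1 p=0
t0.Δ2 clk=1 r=1 q=0 p=0
t0.Δ3 clk=1 r=0 q=0 p=0
t0.Δ4 clk=1 r=0 q=0 p=1
t1.Δ0 clk=1 r=0 q=0 p=1
t1.Δ1 clk=0 r=0 q=0 p=1
t2.Δ0 clk=0 r=0 q=0 p=1
t2.Δ1 clk=1 r=0 q=0 p=1
t2.Δ2 clk=1 r=0 q=1 p=1
t2.Δ3 clk=1 r=1 q=1 p=1
t2.Δ4 clk=1 r=1 q=1 p=0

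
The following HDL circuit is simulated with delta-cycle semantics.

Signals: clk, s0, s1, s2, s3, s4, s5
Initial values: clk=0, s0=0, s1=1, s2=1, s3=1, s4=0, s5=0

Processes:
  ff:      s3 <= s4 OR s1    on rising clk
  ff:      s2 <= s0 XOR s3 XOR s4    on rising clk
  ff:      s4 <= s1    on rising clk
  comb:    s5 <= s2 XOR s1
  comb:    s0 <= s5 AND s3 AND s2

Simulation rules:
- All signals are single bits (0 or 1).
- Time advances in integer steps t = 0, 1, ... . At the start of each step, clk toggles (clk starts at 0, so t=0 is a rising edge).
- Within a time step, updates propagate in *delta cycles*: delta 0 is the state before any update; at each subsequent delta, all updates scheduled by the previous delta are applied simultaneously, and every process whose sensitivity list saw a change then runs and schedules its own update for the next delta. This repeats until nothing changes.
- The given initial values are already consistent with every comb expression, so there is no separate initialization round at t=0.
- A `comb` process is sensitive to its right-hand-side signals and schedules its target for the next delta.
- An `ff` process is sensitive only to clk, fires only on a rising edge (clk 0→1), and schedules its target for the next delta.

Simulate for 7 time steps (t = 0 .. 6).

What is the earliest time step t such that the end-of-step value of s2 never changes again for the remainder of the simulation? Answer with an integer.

[bits: s5,clk,s0,s2,s4,s1,s3]
t=0: Δ0=0001011 Δ1=0101011 Δ2=0101111 | 2Δ
t=1: Δ0=0101111 Δ1=0001111 | 1Δ
t=2: Δ0=0001111 Δ1=0101111 Δ2=0100111 Δ3=1100111 | 3Δ
t=3: Δ0=1100111 Δ1=1000111 | 1Δ
t=4: Δ0=1000111 Δ1=1100111 | 1Δ
t=5: Δ0=1100111 Δ1=1000111 | 1Δ
t=6: Δ0=1000111 Δ1=1100111 | 1Δ

2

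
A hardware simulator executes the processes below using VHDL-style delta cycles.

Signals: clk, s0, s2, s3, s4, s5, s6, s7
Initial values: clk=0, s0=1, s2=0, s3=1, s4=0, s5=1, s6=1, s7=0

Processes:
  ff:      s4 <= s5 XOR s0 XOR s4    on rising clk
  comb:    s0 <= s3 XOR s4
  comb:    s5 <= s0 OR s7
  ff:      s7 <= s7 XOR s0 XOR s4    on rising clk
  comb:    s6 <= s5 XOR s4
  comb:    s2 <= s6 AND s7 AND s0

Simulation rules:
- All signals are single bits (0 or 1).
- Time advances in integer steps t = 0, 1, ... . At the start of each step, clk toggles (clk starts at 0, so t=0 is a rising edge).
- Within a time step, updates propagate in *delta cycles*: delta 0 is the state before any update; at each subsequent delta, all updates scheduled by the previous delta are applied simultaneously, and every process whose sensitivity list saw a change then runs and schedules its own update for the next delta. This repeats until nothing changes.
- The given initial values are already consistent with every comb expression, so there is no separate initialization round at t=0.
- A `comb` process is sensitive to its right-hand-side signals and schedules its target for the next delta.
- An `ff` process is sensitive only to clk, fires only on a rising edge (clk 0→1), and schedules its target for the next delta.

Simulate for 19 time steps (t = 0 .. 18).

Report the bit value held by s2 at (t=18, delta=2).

[bits: s4,s0,clk,s7,s3,s6,s2,s5]
t=0: Δ0=01001101 Δ1=01101101 Δ2=01111101 Δ3=01111111 | 3Δ
t=1: Δ0=01111111 Δ1=01011111 | 1Δ
t=2: Δ0=01011111 Δ1=01111111 Δ2=01101111 Δ3=01101101 | 3Δ
t=3: Δ0=01101101 Δ1=01001101 | 1Δ
t=4: Δ0=01001101 Δ1=01101101 Δ2=01111101 Δ3=01111111 | 3Δ
t=5: Δ0=01111111 Δ1=01011111 | 1Δ
t=6: Δ0=01011111 Δ1=01111111 Δ2=01101111 Δ3=01101101 | 3Δ
t=7: Δ0=01101101 Δ1=01001101 | 1Δ
t=8: Δ0=01001101 Δ1=01101101 Δ2=01111101 Δ3=01111111 | 3Δ
t=9: Δ0=01111111 Δ1=01011111 | 1Δ
t=10: Δ0=01011111 Δ1=01111111 Δ2=01101111 Δ3=01101101 | 3Δ
t=11: Δ0=01101101 Δ1=01001101 | 1Δ
t=12: Δ0=01001101 Δ1=01101101 Δ2=01111101 Δ3=01111111 | 3Δ
t=13: Δ0=01111111 Δ1=01011111 | 1Δ
t=14: Δ0=01011111 Δ1=01111111 Δ2=01101111 Δ3=01101101 | 3Δ
t=15: Δ0=01101101 Δ1=01001101 | 1Δ
t=16: Δ0=01001101 Δ1=01101101 Δ2=01111101 Δ3=01111111 | 3Δ
t=17: Δ0=01111111 Δ1=01011111 | 1Δ
t=18: Δ0=01011111 Δ1=01111111 Δ2=01101111 Δ3=01101101 | 3Δ

1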